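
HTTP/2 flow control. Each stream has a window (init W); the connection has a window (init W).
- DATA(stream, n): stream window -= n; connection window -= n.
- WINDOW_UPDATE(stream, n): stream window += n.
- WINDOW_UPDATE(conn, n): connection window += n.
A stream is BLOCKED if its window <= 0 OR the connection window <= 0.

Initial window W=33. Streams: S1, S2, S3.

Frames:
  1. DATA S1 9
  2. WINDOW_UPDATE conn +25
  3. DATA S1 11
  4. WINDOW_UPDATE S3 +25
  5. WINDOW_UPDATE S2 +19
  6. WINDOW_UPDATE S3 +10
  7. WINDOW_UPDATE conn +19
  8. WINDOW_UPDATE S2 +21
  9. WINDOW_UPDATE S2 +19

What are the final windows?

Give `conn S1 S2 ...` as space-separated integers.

Op 1: conn=24 S1=24 S2=33 S3=33 blocked=[]
Op 2: conn=49 S1=24 S2=33 S3=33 blocked=[]
Op 3: conn=38 S1=13 S2=33 S3=33 blocked=[]
Op 4: conn=38 S1=13 S2=33 S3=58 blocked=[]
Op 5: conn=38 S1=13 S2=52 S3=58 blocked=[]
Op 6: conn=38 S1=13 S2=52 S3=68 blocked=[]
Op 7: conn=57 S1=13 S2=52 S3=68 blocked=[]
Op 8: conn=57 S1=13 S2=73 S3=68 blocked=[]
Op 9: conn=57 S1=13 S2=92 S3=68 blocked=[]

Answer: 57 13 92 68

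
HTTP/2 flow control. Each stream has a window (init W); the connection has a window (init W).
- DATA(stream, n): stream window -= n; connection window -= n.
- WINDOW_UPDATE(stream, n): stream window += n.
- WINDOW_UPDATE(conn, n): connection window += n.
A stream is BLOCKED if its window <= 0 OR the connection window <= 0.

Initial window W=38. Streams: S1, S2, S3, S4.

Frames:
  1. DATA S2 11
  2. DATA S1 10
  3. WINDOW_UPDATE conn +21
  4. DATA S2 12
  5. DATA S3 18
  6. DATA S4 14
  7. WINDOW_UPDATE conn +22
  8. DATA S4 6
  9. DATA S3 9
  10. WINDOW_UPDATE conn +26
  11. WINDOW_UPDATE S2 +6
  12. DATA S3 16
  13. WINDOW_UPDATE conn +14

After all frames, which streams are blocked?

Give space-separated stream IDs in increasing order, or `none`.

Answer: S3

Derivation:
Op 1: conn=27 S1=38 S2=27 S3=38 S4=38 blocked=[]
Op 2: conn=17 S1=28 S2=27 S3=38 S4=38 blocked=[]
Op 3: conn=38 S1=28 S2=27 S3=38 S4=38 blocked=[]
Op 4: conn=26 S1=28 S2=15 S3=38 S4=38 blocked=[]
Op 5: conn=8 S1=28 S2=15 S3=20 S4=38 blocked=[]
Op 6: conn=-6 S1=28 S2=15 S3=20 S4=24 blocked=[1, 2, 3, 4]
Op 7: conn=16 S1=28 S2=15 S3=20 S4=24 blocked=[]
Op 8: conn=10 S1=28 S2=15 S3=20 S4=18 blocked=[]
Op 9: conn=1 S1=28 S2=15 S3=11 S4=18 blocked=[]
Op 10: conn=27 S1=28 S2=15 S3=11 S4=18 blocked=[]
Op 11: conn=27 S1=28 S2=21 S3=11 S4=18 blocked=[]
Op 12: conn=11 S1=28 S2=21 S3=-5 S4=18 blocked=[3]
Op 13: conn=25 S1=28 S2=21 S3=-5 S4=18 blocked=[3]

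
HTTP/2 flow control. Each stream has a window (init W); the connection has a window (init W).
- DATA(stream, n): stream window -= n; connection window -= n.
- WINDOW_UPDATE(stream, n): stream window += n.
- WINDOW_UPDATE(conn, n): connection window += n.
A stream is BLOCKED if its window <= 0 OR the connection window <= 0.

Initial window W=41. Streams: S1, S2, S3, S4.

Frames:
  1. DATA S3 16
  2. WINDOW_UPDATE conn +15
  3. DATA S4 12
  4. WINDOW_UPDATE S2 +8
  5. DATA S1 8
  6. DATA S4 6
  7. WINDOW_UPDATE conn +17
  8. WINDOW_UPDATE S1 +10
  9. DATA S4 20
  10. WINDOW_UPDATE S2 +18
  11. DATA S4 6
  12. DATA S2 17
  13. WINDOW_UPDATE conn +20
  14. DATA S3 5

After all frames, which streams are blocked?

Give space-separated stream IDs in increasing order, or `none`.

Answer: S4

Derivation:
Op 1: conn=25 S1=41 S2=41 S3=25 S4=41 blocked=[]
Op 2: conn=40 S1=41 S2=41 S3=25 S4=41 blocked=[]
Op 3: conn=28 S1=41 S2=41 S3=25 S4=29 blocked=[]
Op 4: conn=28 S1=41 S2=49 S3=25 S4=29 blocked=[]
Op 5: conn=20 S1=33 S2=49 S3=25 S4=29 blocked=[]
Op 6: conn=14 S1=33 S2=49 S3=25 S4=23 blocked=[]
Op 7: conn=31 S1=33 S2=49 S3=25 S4=23 blocked=[]
Op 8: conn=31 S1=43 S2=49 S3=25 S4=23 blocked=[]
Op 9: conn=11 S1=43 S2=49 S3=25 S4=3 blocked=[]
Op 10: conn=11 S1=43 S2=67 S3=25 S4=3 blocked=[]
Op 11: conn=5 S1=43 S2=67 S3=25 S4=-3 blocked=[4]
Op 12: conn=-12 S1=43 S2=50 S3=25 S4=-3 blocked=[1, 2, 3, 4]
Op 13: conn=8 S1=43 S2=50 S3=25 S4=-3 blocked=[4]
Op 14: conn=3 S1=43 S2=50 S3=20 S4=-3 blocked=[4]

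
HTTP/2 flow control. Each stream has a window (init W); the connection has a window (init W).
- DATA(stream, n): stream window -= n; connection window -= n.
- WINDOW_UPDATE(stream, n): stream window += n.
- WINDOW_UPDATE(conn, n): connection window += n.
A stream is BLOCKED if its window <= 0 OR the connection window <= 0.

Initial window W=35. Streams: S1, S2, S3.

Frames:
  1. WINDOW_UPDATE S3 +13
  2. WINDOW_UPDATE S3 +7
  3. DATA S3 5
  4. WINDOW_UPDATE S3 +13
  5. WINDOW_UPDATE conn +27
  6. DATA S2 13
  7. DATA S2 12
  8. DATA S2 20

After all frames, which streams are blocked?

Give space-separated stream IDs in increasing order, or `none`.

Op 1: conn=35 S1=35 S2=35 S3=48 blocked=[]
Op 2: conn=35 S1=35 S2=35 S3=55 blocked=[]
Op 3: conn=30 S1=35 S2=35 S3=50 blocked=[]
Op 4: conn=30 S1=35 S2=35 S3=63 blocked=[]
Op 5: conn=57 S1=35 S2=35 S3=63 blocked=[]
Op 6: conn=44 S1=35 S2=22 S3=63 blocked=[]
Op 7: conn=32 S1=35 S2=10 S3=63 blocked=[]
Op 8: conn=12 S1=35 S2=-10 S3=63 blocked=[2]

Answer: S2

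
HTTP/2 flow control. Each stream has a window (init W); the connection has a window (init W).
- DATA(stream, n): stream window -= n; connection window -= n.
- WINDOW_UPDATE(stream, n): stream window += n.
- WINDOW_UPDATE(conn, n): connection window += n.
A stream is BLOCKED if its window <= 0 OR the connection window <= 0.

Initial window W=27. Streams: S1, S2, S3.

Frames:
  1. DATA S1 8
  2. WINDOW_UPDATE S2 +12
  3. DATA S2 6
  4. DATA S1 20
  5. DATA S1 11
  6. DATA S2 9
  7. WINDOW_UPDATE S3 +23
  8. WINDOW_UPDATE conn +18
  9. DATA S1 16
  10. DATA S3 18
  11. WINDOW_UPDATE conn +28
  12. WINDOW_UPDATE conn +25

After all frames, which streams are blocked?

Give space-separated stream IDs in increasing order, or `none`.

Op 1: conn=19 S1=19 S2=27 S3=27 blocked=[]
Op 2: conn=19 S1=19 S2=39 S3=27 blocked=[]
Op 3: conn=13 S1=19 S2=33 S3=27 blocked=[]
Op 4: conn=-7 S1=-1 S2=33 S3=27 blocked=[1, 2, 3]
Op 5: conn=-18 S1=-12 S2=33 S3=27 blocked=[1, 2, 3]
Op 6: conn=-27 S1=-12 S2=24 S3=27 blocked=[1, 2, 3]
Op 7: conn=-27 S1=-12 S2=24 S3=50 blocked=[1, 2, 3]
Op 8: conn=-9 S1=-12 S2=24 S3=50 blocked=[1, 2, 3]
Op 9: conn=-25 S1=-28 S2=24 S3=50 blocked=[1, 2, 3]
Op 10: conn=-43 S1=-28 S2=24 S3=32 blocked=[1, 2, 3]
Op 11: conn=-15 S1=-28 S2=24 S3=32 blocked=[1, 2, 3]
Op 12: conn=10 S1=-28 S2=24 S3=32 blocked=[1]

Answer: S1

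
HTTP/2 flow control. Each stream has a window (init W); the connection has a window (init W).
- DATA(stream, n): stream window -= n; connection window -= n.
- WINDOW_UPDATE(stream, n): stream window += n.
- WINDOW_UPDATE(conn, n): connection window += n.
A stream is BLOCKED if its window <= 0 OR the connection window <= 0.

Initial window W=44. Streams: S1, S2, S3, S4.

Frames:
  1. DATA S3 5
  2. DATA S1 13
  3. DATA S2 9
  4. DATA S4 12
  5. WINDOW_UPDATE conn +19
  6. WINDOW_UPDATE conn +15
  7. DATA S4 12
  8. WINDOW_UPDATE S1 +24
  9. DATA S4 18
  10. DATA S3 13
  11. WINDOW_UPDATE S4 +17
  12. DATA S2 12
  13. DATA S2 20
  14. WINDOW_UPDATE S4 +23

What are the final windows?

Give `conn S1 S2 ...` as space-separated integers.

Answer: -36 55 3 26 42

Derivation:
Op 1: conn=39 S1=44 S2=44 S3=39 S4=44 blocked=[]
Op 2: conn=26 S1=31 S2=44 S3=39 S4=44 blocked=[]
Op 3: conn=17 S1=31 S2=35 S3=39 S4=44 blocked=[]
Op 4: conn=5 S1=31 S2=35 S3=39 S4=32 blocked=[]
Op 5: conn=24 S1=31 S2=35 S3=39 S4=32 blocked=[]
Op 6: conn=39 S1=31 S2=35 S3=39 S4=32 blocked=[]
Op 7: conn=27 S1=31 S2=35 S3=39 S4=20 blocked=[]
Op 8: conn=27 S1=55 S2=35 S3=39 S4=20 blocked=[]
Op 9: conn=9 S1=55 S2=35 S3=39 S4=2 blocked=[]
Op 10: conn=-4 S1=55 S2=35 S3=26 S4=2 blocked=[1, 2, 3, 4]
Op 11: conn=-4 S1=55 S2=35 S3=26 S4=19 blocked=[1, 2, 3, 4]
Op 12: conn=-16 S1=55 S2=23 S3=26 S4=19 blocked=[1, 2, 3, 4]
Op 13: conn=-36 S1=55 S2=3 S3=26 S4=19 blocked=[1, 2, 3, 4]
Op 14: conn=-36 S1=55 S2=3 S3=26 S4=42 blocked=[1, 2, 3, 4]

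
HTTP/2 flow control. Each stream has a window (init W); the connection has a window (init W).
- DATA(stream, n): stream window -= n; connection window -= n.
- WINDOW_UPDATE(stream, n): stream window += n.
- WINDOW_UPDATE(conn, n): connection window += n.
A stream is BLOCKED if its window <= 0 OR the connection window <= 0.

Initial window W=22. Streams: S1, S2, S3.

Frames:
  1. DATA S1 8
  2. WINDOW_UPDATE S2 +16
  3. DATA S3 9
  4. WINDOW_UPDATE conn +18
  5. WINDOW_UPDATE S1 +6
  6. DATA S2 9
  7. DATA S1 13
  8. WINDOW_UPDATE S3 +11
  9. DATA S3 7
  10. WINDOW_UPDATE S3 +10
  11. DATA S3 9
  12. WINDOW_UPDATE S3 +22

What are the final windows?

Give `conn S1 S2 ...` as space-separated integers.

Answer: -15 7 29 40

Derivation:
Op 1: conn=14 S1=14 S2=22 S3=22 blocked=[]
Op 2: conn=14 S1=14 S2=38 S3=22 blocked=[]
Op 3: conn=5 S1=14 S2=38 S3=13 blocked=[]
Op 4: conn=23 S1=14 S2=38 S3=13 blocked=[]
Op 5: conn=23 S1=20 S2=38 S3=13 blocked=[]
Op 6: conn=14 S1=20 S2=29 S3=13 blocked=[]
Op 7: conn=1 S1=7 S2=29 S3=13 blocked=[]
Op 8: conn=1 S1=7 S2=29 S3=24 blocked=[]
Op 9: conn=-6 S1=7 S2=29 S3=17 blocked=[1, 2, 3]
Op 10: conn=-6 S1=7 S2=29 S3=27 blocked=[1, 2, 3]
Op 11: conn=-15 S1=7 S2=29 S3=18 blocked=[1, 2, 3]
Op 12: conn=-15 S1=7 S2=29 S3=40 blocked=[1, 2, 3]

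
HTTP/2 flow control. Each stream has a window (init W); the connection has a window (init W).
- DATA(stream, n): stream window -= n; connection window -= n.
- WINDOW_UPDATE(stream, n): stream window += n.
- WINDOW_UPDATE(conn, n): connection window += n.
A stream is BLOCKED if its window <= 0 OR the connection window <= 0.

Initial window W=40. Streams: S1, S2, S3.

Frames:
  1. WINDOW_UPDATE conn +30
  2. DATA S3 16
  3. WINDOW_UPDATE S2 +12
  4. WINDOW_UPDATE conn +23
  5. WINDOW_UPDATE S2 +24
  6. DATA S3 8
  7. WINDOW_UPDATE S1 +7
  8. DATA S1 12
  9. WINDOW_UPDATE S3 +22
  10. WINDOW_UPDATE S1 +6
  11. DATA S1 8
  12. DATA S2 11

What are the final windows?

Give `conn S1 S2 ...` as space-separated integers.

Answer: 38 33 65 38

Derivation:
Op 1: conn=70 S1=40 S2=40 S3=40 blocked=[]
Op 2: conn=54 S1=40 S2=40 S3=24 blocked=[]
Op 3: conn=54 S1=40 S2=52 S3=24 blocked=[]
Op 4: conn=77 S1=40 S2=52 S3=24 blocked=[]
Op 5: conn=77 S1=40 S2=76 S3=24 blocked=[]
Op 6: conn=69 S1=40 S2=76 S3=16 blocked=[]
Op 7: conn=69 S1=47 S2=76 S3=16 blocked=[]
Op 8: conn=57 S1=35 S2=76 S3=16 blocked=[]
Op 9: conn=57 S1=35 S2=76 S3=38 blocked=[]
Op 10: conn=57 S1=41 S2=76 S3=38 blocked=[]
Op 11: conn=49 S1=33 S2=76 S3=38 blocked=[]
Op 12: conn=38 S1=33 S2=65 S3=38 blocked=[]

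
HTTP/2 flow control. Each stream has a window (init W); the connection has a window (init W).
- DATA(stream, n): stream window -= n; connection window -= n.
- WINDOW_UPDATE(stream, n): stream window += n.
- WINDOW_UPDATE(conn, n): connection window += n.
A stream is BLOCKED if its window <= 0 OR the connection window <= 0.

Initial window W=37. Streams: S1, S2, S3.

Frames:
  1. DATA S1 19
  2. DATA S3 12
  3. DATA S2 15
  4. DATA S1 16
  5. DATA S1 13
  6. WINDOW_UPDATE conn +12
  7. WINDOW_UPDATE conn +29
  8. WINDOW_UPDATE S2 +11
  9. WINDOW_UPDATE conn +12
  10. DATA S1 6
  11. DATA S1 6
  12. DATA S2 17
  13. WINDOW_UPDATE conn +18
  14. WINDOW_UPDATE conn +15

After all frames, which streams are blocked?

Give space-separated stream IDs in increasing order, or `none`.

Answer: S1

Derivation:
Op 1: conn=18 S1=18 S2=37 S3=37 blocked=[]
Op 2: conn=6 S1=18 S2=37 S3=25 blocked=[]
Op 3: conn=-9 S1=18 S2=22 S3=25 blocked=[1, 2, 3]
Op 4: conn=-25 S1=2 S2=22 S3=25 blocked=[1, 2, 3]
Op 5: conn=-38 S1=-11 S2=22 S3=25 blocked=[1, 2, 3]
Op 6: conn=-26 S1=-11 S2=22 S3=25 blocked=[1, 2, 3]
Op 7: conn=3 S1=-11 S2=22 S3=25 blocked=[1]
Op 8: conn=3 S1=-11 S2=33 S3=25 blocked=[1]
Op 9: conn=15 S1=-11 S2=33 S3=25 blocked=[1]
Op 10: conn=9 S1=-17 S2=33 S3=25 blocked=[1]
Op 11: conn=3 S1=-23 S2=33 S3=25 blocked=[1]
Op 12: conn=-14 S1=-23 S2=16 S3=25 blocked=[1, 2, 3]
Op 13: conn=4 S1=-23 S2=16 S3=25 blocked=[1]
Op 14: conn=19 S1=-23 S2=16 S3=25 blocked=[1]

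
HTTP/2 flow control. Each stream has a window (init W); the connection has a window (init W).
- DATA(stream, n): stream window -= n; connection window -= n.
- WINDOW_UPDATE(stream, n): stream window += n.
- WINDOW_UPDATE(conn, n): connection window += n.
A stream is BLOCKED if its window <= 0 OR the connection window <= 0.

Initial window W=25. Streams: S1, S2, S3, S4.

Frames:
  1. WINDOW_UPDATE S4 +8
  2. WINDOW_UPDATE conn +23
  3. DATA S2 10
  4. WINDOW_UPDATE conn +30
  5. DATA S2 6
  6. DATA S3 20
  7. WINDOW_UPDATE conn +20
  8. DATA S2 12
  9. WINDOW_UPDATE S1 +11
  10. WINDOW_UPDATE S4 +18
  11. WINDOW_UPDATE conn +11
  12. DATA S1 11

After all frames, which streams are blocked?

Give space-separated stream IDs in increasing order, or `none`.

Op 1: conn=25 S1=25 S2=25 S3=25 S4=33 blocked=[]
Op 2: conn=48 S1=25 S2=25 S3=25 S4=33 blocked=[]
Op 3: conn=38 S1=25 S2=15 S3=25 S4=33 blocked=[]
Op 4: conn=68 S1=25 S2=15 S3=25 S4=33 blocked=[]
Op 5: conn=62 S1=25 S2=9 S3=25 S4=33 blocked=[]
Op 6: conn=42 S1=25 S2=9 S3=5 S4=33 blocked=[]
Op 7: conn=62 S1=25 S2=9 S3=5 S4=33 blocked=[]
Op 8: conn=50 S1=25 S2=-3 S3=5 S4=33 blocked=[2]
Op 9: conn=50 S1=36 S2=-3 S3=5 S4=33 blocked=[2]
Op 10: conn=50 S1=36 S2=-3 S3=5 S4=51 blocked=[2]
Op 11: conn=61 S1=36 S2=-3 S3=5 S4=51 blocked=[2]
Op 12: conn=50 S1=25 S2=-3 S3=5 S4=51 blocked=[2]

Answer: S2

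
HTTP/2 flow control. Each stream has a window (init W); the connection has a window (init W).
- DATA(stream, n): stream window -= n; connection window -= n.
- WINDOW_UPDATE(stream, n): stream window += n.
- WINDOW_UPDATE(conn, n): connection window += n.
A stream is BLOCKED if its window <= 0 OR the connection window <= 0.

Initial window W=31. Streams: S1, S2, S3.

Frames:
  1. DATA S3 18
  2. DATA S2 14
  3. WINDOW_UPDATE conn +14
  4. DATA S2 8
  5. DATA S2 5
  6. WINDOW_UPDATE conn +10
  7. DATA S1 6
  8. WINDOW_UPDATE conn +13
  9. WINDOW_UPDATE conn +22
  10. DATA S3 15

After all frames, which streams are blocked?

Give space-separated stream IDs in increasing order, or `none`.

Op 1: conn=13 S1=31 S2=31 S3=13 blocked=[]
Op 2: conn=-1 S1=31 S2=17 S3=13 blocked=[1, 2, 3]
Op 3: conn=13 S1=31 S2=17 S3=13 blocked=[]
Op 4: conn=5 S1=31 S2=9 S3=13 blocked=[]
Op 5: conn=0 S1=31 S2=4 S3=13 blocked=[1, 2, 3]
Op 6: conn=10 S1=31 S2=4 S3=13 blocked=[]
Op 7: conn=4 S1=25 S2=4 S3=13 blocked=[]
Op 8: conn=17 S1=25 S2=4 S3=13 blocked=[]
Op 9: conn=39 S1=25 S2=4 S3=13 blocked=[]
Op 10: conn=24 S1=25 S2=4 S3=-2 blocked=[3]

Answer: S3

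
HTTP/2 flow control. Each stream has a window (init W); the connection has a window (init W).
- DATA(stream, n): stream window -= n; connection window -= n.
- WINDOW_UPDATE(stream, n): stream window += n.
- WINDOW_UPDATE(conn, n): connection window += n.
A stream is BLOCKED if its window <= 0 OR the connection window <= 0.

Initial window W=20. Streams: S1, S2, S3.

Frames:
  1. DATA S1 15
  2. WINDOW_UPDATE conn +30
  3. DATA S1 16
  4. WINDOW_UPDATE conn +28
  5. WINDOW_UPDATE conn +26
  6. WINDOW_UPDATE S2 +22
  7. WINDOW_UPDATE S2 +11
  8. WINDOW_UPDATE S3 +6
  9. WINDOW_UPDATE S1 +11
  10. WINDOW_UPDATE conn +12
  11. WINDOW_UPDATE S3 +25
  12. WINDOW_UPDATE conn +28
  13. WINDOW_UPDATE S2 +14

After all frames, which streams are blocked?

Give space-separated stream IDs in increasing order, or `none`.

Answer: S1

Derivation:
Op 1: conn=5 S1=5 S2=20 S3=20 blocked=[]
Op 2: conn=35 S1=5 S2=20 S3=20 blocked=[]
Op 3: conn=19 S1=-11 S2=20 S3=20 blocked=[1]
Op 4: conn=47 S1=-11 S2=20 S3=20 blocked=[1]
Op 5: conn=73 S1=-11 S2=20 S3=20 blocked=[1]
Op 6: conn=73 S1=-11 S2=42 S3=20 blocked=[1]
Op 7: conn=73 S1=-11 S2=53 S3=20 blocked=[1]
Op 8: conn=73 S1=-11 S2=53 S3=26 blocked=[1]
Op 9: conn=73 S1=0 S2=53 S3=26 blocked=[1]
Op 10: conn=85 S1=0 S2=53 S3=26 blocked=[1]
Op 11: conn=85 S1=0 S2=53 S3=51 blocked=[1]
Op 12: conn=113 S1=0 S2=53 S3=51 blocked=[1]
Op 13: conn=113 S1=0 S2=67 S3=51 blocked=[1]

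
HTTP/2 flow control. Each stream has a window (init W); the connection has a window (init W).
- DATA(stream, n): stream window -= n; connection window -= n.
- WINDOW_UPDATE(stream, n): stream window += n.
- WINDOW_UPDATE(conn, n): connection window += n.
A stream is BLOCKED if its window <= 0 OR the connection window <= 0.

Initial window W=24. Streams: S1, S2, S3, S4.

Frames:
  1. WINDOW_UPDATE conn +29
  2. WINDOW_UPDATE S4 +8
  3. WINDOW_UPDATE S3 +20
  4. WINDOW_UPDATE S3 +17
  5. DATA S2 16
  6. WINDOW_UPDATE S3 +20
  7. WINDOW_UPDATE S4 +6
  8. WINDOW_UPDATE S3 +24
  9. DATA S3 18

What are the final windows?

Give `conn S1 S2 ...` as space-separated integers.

Answer: 19 24 8 87 38

Derivation:
Op 1: conn=53 S1=24 S2=24 S3=24 S4=24 blocked=[]
Op 2: conn=53 S1=24 S2=24 S3=24 S4=32 blocked=[]
Op 3: conn=53 S1=24 S2=24 S3=44 S4=32 blocked=[]
Op 4: conn=53 S1=24 S2=24 S3=61 S4=32 blocked=[]
Op 5: conn=37 S1=24 S2=8 S3=61 S4=32 blocked=[]
Op 6: conn=37 S1=24 S2=8 S3=81 S4=32 blocked=[]
Op 7: conn=37 S1=24 S2=8 S3=81 S4=38 blocked=[]
Op 8: conn=37 S1=24 S2=8 S3=105 S4=38 blocked=[]
Op 9: conn=19 S1=24 S2=8 S3=87 S4=38 blocked=[]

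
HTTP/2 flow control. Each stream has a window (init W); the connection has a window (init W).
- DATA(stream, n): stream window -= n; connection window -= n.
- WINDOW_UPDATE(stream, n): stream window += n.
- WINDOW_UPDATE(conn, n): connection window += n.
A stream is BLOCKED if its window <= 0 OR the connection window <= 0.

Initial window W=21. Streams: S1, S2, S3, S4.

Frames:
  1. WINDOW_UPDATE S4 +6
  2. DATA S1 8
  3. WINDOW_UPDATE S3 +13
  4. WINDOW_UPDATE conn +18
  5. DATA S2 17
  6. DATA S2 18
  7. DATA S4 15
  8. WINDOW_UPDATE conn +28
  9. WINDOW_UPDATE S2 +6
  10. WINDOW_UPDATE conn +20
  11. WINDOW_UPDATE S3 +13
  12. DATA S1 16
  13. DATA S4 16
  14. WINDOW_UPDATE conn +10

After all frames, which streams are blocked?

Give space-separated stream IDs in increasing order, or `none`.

Answer: S1 S2 S4

Derivation:
Op 1: conn=21 S1=21 S2=21 S3=21 S4=27 blocked=[]
Op 2: conn=13 S1=13 S2=21 S3=21 S4=27 blocked=[]
Op 3: conn=13 S1=13 S2=21 S3=34 S4=27 blocked=[]
Op 4: conn=31 S1=13 S2=21 S3=34 S4=27 blocked=[]
Op 5: conn=14 S1=13 S2=4 S3=34 S4=27 blocked=[]
Op 6: conn=-4 S1=13 S2=-14 S3=34 S4=27 blocked=[1, 2, 3, 4]
Op 7: conn=-19 S1=13 S2=-14 S3=34 S4=12 blocked=[1, 2, 3, 4]
Op 8: conn=9 S1=13 S2=-14 S3=34 S4=12 blocked=[2]
Op 9: conn=9 S1=13 S2=-8 S3=34 S4=12 blocked=[2]
Op 10: conn=29 S1=13 S2=-8 S3=34 S4=12 blocked=[2]
Op 11: conn=29 S1=13 S2=-8 S3=47 S4=12 blocked=[2]
Op 12: conn=13 S1=-3 S2=-8 S3=47 S4=12 blocked=[1, 2]
Op 13: conn=-3 S1=-3 S2=-8 S3=47 S4=-4 blocked=[1, 2, 3, 4]
Op 14: conn=7 S1=-3 S2=-8 S3=47 S4=-4 blocked=[1, 2, 4]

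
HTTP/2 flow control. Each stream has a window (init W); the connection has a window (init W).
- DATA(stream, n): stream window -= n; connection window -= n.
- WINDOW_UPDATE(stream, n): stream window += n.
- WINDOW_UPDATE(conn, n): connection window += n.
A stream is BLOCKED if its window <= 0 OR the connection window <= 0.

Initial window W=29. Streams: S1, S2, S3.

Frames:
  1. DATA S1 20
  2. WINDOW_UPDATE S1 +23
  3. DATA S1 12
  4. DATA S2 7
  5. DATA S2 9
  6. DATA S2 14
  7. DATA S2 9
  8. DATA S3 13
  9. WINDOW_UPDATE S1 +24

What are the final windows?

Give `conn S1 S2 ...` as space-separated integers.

Op 1: conn=9 S1=9 S2=29 S3=29 blocked=[]
Op 2: conn=9 S1=32 S2=29 S3=29 blocked=[]
Op 3: conn=-3 S1=20 S2=29 S3=29 blocked=[1, 2, 3]
Op 4: conn=-10 S1=20 S2=22 S3=29 blocked=[1, 2, 3]
Op 5: conn=-19 S1=20 S2=13 S3=29 blocked=[1, 2, 3]
Op 6: conn=-33 S1=20 S2=-1 S3=29 blocked=[1, 2, 3]
Op 7: conn=-42 S1=20 S2=-10 S3=29 blocked=[1, 2, 3]
Op 8: conn=-55 S1=20 S2=-10 S3=16 blocked=[1, 2, 3]
Op 9: conn=-55 S1=44 S2=-10 S3=16 blocked=[1, 2, 3]

Answer: -55 44 -10 16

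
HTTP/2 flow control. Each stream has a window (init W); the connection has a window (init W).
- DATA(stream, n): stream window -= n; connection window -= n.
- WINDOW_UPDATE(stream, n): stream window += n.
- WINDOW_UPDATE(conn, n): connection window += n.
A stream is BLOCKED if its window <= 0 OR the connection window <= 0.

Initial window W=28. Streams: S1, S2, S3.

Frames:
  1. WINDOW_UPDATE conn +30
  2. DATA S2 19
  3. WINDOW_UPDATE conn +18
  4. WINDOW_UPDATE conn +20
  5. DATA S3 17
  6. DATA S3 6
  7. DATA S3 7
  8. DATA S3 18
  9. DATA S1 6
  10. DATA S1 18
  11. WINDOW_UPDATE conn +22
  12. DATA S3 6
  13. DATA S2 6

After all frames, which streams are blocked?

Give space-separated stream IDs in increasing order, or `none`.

Answer: S3

Derivation:
Op 1: conn=58 S1=28 S2=28 S3=28 blocked=[]
Op 2: conn=39 S1=28 S2=9 S3=28 blocked=[]
Op 3: conn=57 S1=28 S2=9 S3=28 blocked=[]
Op 4: conn=77 S1=28 S2=9 S3=28 blocked=[]
Op 5: conn=60 S1=28 S2=9 S3=11 blocked=[]
Op 6: conn=54 S1=28 S2=9 S3=5 blocked=[]
Op 7: conn=47 S1=28 S2=9 S3=-2 blocked=[3]
Op 8: conn=29 S1=28 S2=9 S3=-20 blocked=[3]
Op 9: conn=23 S1=22 S2=9 S3=-20 blocked=[3]
Op 10: conn=5 S1=4 S2=9 S3=-20 blocked=[3]
Op 11: conn=27 S1=4 S2=9 S3=-20 blocked=[3]
Op 12: conn=21 S1=4 S2=9 S3=-26 blocked=[3]
Op 13: conn=15 S1=4 S2=3 S3=-26 blocked=[3]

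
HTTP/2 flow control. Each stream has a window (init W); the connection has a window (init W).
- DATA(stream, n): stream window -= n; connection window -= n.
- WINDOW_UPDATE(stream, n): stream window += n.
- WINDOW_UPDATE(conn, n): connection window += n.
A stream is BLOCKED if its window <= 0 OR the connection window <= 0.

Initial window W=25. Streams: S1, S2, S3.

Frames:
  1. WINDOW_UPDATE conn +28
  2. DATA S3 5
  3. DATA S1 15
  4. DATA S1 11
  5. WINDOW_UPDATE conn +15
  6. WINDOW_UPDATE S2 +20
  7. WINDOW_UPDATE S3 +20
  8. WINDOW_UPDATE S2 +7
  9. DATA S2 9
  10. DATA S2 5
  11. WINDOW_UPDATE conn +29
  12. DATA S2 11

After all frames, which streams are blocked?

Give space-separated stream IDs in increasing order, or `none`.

Op 1: conn=53 S1=25 S2=25 S3=25 blocked=[]
Op 2: conn=48 S1=25 S2=25 S3=20 blocked=[]
Op 3: conn=33 S1=10 S2=25 S3=20 blocked=[]
Op 4: conn=22 S1=-1 S2=25 S3=20 blocked=[1]
Op 5: conn=37 S1=-1 S2=25 S3=20 blocked=[1]
Op 6: conn=37 S1=-1 S2=45 S3=20 blocked=[1]
Op 7: conn=37 S1=-1 S2=45 S3=40 blocked=[1]
Op 8: conn=37 S1=-1 S2=52 S3=40 blocked=[1]
Op 9: conn=28 S1=-1 S2=43 S3=40 blocked=[1]
Op 10: conn=23 S1=-1 S2=38 S3=40 blocked=[1]
Op 11: conn=52 S1=-1 S2=38 S3=40 blocked=[1]
Op 12: conn=41 S1=-1 S2=27 S3=40 blocked=[1]

Answer: S1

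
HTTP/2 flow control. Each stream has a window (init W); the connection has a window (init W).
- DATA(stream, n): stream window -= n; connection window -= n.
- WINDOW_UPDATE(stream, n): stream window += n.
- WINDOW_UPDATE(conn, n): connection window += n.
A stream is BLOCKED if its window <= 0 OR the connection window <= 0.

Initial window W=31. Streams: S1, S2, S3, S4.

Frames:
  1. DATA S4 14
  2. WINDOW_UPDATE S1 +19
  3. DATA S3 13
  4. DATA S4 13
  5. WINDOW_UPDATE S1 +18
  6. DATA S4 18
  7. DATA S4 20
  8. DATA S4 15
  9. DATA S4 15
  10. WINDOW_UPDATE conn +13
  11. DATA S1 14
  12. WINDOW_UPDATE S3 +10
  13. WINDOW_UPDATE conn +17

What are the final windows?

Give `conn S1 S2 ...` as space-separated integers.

Op 1: conn=17 S1=31 S2=31 S3=31 S4=17 blocked=[]
Op 2: conn=17 S1=50 S2=31 S3=31 S4=17 blocked=[]
Op 3: conn=4 S1=50 S2=31 S3=18 S4=17 blocked=[]
Op 4: conn=-9 S1=50 S2=31 S3=18 S4=4 blocked=[1, 2, 3, 4]
Op 5: conn=-9 S1=68 S2=31 S3=18 S4=4 blocked=[1, 2, 3, 4]
Op 6: conn=-27 S1=68 S2=31 S3=18 S4=-14 blocked=[1, 2, 3, 4]
Op 7: conn=-47 S1=68 S2=31 S3=18 S4=-34 blocked=[1, 2, 3, 4]
Op 8: conn=-62 S1=68 S2=31 S3=18 S4=-49 blocked=[1, 2, 3, 4]
Op 9: conn=-77 S1=68 S2=31 S3=18 S4=-64 blocked=[1, 2, 3, 4]
Op 10: conn=-64 S1=68 S2=31 S3=18 S4=-64 blocked=[1, 2, 3, 4]
Op 11: conn=-78 S1=54 S2=31 S3=18 S4=-64 blocked=[1, 2, 3, 4]
Op 12: conn=-78 S1=54 S2=31 S3=28 S4=-64 blocked=[1, 2, 3, 4]
Op 13: conn=-61 S1=54 S2=31 S3=28 S4=-64 blocked=[1, 2, 3, 4]

Answer: -61 54 31 28 -64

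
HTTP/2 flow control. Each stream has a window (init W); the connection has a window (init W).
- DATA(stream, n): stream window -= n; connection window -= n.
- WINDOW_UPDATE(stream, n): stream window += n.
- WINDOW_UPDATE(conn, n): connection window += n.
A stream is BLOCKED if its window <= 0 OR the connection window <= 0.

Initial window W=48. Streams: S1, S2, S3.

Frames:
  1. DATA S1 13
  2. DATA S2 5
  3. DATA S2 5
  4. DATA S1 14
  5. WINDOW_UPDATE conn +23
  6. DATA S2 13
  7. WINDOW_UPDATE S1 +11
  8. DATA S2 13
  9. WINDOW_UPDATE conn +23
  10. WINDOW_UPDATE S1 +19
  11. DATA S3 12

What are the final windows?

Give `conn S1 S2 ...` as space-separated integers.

Op 1: conn=35 S1=35 S2=48 S3=48 blocked=[]
Op 2: conn=30 S1=35 S2=43 S3=48 blocked=[]
Op 3: conn=25 S1=35 S2=38 S3=48 blocked=[]
Op 4: conn=11 S1=21 S2=38 S3=48 blocked=[]
Op 5: conn=34 S1=21 S2=38 S3=48 blocked=[]
Op 6: conn=21 S1=21 S2=25 S3=48 blocked=[]
Op 7: conn=21 S1=32 S2=25 S3=48 blocked=[]
Op 8: conn=8 S1=32 S2=12 S3=48 blocked=[]
Op 9: conn=31 S1=32 S2=12 S3=48 blocked=[]
Op 10: conn=31 S1=51 S2=12 S3=48 blocked=[]
Op 11: conn=19 S1=51 S2=12 S3=36 blocked=[]

Answer: 19 51 12 36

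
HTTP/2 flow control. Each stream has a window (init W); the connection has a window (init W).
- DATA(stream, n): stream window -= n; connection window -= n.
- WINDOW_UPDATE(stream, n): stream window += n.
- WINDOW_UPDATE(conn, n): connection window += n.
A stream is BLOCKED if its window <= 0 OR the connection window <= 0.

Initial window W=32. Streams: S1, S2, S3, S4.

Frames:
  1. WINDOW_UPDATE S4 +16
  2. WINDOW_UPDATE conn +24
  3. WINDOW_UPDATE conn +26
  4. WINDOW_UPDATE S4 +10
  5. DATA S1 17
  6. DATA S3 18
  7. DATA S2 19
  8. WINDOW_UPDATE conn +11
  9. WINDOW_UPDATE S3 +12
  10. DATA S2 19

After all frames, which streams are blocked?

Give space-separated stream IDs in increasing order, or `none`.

Answer: S2

Derivation:
Op 1: conn=32 S1=32 S2=32 S3=32 S4=48 blocked=[]
Op 2: conn=56 S1=32 S2=32 S3=32 S4=48 blocked=[]
Op 3: conn=82 S1=32 S2=32 S3=32 S4=48 blocked=[]
Op 4: conn=82 S1=32 S2=32 S3=32 S4=58 blocked=[]
Op 5: conn=65 S1=15 S2=32 S3=32 S4=58 blocked=[]
Op 6: conn=47 S1=15 S2=32 S3=14 S4=58 blocked=[]
Op 7: conn=28 S1=15 S2=13 S3=14 S4=58 blocked=[]
Op 8: conn=39 S1=15 S2=13 S3=14 S4=58 blocked=[]
Op 9: conn=39 S1=15 S2=13 S3=26 S4=58 blocked=[]
Op 10: conn=20 S1=15 S2=-6 S3=26 S4=58 blocked=[2]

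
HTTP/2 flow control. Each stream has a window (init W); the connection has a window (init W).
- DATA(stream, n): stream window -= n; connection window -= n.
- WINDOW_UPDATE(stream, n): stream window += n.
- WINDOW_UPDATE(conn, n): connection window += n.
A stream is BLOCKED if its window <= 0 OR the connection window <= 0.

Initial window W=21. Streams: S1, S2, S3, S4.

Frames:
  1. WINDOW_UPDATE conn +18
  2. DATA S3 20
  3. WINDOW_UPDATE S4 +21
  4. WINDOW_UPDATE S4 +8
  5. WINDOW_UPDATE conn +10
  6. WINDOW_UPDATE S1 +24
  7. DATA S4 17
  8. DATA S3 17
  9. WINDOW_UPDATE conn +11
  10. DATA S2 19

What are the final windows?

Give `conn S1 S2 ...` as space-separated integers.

Op 1: conn=39 S1=21 S2=21 S3=21 S4=21 blocked=[]
Op 2: conn=19 S1=21 S2=21 S3=1 S4=21 blocked=[]
Op 3: conn=19 S1=21 S2=21 S3=1 S4=42 blocked=[]
Op 4: conn=19 S1=21 S2=21 S3=1 S4=50 blocked=[]
Op 5: conn=29 S1=21 S2=21 S3=1 S4=50 blocked=[]
Op 6: conn=29 S1=45 S2=21 S3=1 S4=50 blocked=[]
Op 7: conn=12 S1=45 S2=21 S3=1 S4=33 blocked=[]
Op 8: conn=-5 S1=45 S2=21 S3=-16 S4=33 blocked=[1, 2, 3, 4]
Op 9: conn=6 S1=45 S2=21 S3=-16 S4=33 blocked=[3]
Op 10: conn=-13 S1=45 S2=2 S3=-16 S4=33 blocked=[1, 2, 3, 4]

Answer: -13 45 2 -16 33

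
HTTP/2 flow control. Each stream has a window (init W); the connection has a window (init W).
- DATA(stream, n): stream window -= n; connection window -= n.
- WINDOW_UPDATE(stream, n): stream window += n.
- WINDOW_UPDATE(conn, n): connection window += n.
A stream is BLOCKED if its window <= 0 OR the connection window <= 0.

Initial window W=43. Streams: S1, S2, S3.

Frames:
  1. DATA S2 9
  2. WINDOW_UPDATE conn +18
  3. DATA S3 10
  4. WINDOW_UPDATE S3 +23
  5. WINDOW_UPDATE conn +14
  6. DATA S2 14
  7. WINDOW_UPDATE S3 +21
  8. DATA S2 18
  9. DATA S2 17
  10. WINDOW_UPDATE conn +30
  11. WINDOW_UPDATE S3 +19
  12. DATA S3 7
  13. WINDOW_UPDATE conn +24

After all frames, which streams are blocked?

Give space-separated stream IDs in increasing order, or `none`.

Answer: S2

Derivation:
Op 1: conn=34 S1=43 S2=34 S3=43 blocked=[]
Op 2: conn=52 S1=43 S2=34 S3=43 blocked=[]
Op 3: conn=42 S1=43 S2=34 S3=33 blocked=[]
Op 4: conn=42 S1=43 S2=34 S3=56 blocked=[]
Op 5: conn=56 S1=43 S2=34 S3=56 blocked=[]
Op 6: conn=42 S1=43 S2=20 S3=56 blocked=[]
Op 7: conn=42 S1=43 S2=20 S3=77 blocked=[]
Op 8: conn=24 S1=43 S2=2 S3=77 blocked=[]
Op 9: conn=7 S1=43 S2=-15 S3=77 blocked=[2]
Op 10: conn=37 S1=43 S2=-15 S3=77 blocked=[2]
Op 11: conn=37 S1=43 S2=-15 S3=96 blocked=[2]
Op 12: conn=30 S1=43 S2=-15 S3=89 blocked=[2]
Op 13: conn=54 S1=43 S2=-15 S3=89 blocked=[2]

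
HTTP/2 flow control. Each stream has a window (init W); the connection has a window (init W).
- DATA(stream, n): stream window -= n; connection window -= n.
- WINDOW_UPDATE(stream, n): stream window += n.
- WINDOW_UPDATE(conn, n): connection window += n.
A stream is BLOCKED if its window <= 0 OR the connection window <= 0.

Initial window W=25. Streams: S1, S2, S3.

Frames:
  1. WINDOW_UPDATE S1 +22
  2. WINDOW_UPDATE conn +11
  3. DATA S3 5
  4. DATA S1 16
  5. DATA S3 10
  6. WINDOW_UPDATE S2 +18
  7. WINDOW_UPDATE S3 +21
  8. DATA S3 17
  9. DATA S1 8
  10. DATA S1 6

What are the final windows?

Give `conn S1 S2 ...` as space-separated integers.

Answer: -26 17 43 14

Derivation:
Op 1: conn=25 S1=47 S2=25 S3=25 blocked=[]
Op 2: conn=36 S1=47 S2=25 S3=25 blocked=[]
Op 3: conn=31 S1=47 S2=25 S3=20 blocked=[]
Op 4: conn=15 S1=31 S2=25 S3=20 blocked=[]
Op 5: conn=5 S1=31 S2=25 S3=10 blocked=[]
Op 6: conn=5 S1=31 S2=43 S3=10 blocked=[]
Op 7: conn=5 S1=31 S2=43 S3=31 blocked=[]
Op 8: conn=-12 S1=31 S2=43 S3=14 blocked=[1, 2, 3]
Op 9: conn=-20 S1=23 S2=43 S3=14 blocked=[1, 2, 3]
Op 10: conn=-26 S1=17 S2=43 S3=14 blocked=[1, 2, 3]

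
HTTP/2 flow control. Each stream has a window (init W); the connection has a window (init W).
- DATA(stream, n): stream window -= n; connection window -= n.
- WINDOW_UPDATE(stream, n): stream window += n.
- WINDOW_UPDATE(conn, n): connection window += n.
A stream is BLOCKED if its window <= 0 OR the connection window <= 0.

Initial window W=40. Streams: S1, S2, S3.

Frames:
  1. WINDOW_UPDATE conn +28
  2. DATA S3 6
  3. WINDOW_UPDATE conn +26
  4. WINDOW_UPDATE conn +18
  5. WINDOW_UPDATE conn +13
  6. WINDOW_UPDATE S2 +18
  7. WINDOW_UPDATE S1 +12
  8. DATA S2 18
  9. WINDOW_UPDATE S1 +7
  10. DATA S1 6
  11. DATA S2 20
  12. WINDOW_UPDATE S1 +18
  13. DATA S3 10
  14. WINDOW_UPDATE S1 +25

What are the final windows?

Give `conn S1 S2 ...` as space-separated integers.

Op 1: conn=68 S1=40 S2=40 S3=40 blocked=[]
Op 2: conn=62 S1=40 S2=40 S3=34 blocked=[]
Op 3: conn=88 S1=40 S2=40 S3=34 blocked=[]
Op 4: conn=106 S1=40 S2=40 S3=34 blocked=[]
Op 5: conn=119 S1=40 S2=40 S3=34 blocked=[]
Op 6: conn=119 S1=40 S2=58 S3=34 blocked=[]
Op 7: conn=119 S1=52 S2=58 S3=34 blocked=[]
Op 8: conn=101 S1=52 S2=40 S3=34 blocked=[]
Op 9: conn=101 S1=59 S2=40 S3=34 blocked=[]
Op 10: conn=95 S1=53 S2=40 S3=34 blocked=[]
Op 11: conn=75 S1=53 S2=20 S3=34 blocked=[]
Op 12: conn=75 S1=71 S2=20 S3=34 blocked=[]
Op 13: conn=65 S1=71 S2=20 S3=24 blocked=[]
Op 14: conn=65 S1=96 S2=20 S3=24 blocked=[]

Answer: 65 96 20 24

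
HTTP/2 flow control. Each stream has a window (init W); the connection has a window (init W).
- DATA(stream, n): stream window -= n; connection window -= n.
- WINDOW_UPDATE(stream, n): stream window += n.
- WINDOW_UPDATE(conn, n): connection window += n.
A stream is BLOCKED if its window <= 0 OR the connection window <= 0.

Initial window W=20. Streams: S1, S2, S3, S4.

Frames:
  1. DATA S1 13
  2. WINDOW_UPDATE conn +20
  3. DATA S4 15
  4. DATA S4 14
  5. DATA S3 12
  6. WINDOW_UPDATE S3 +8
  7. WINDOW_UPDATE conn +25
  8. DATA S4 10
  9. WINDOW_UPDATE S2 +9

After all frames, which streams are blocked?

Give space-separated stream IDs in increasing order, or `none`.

Answer: S4

Derivation:
Op 1: conn=7 S1=7 S2=20 S3=20 S4=20 blocked=[]
Op 2: conn=27 S1=7 S2=20 S3=20 S4=20 blocked=[]
Op 3: conn=12 S1=7 S2=20 S3=20 S4=5 blocked=[]
Op 4: conn=-2 S1=7 S2=20 S3=20 S4=-9 blocked=[1, 2, 3, 4]
Op 5: conn=-14 S1=7 S2=20 S3=8 S4=-9 blocked=[1, 2, 3, 4]
Op 6: conn=-14 S1=7 S2=20 S3=16 S4=-9 blocked=[1, 2, 3, 4]
Op 7: conn=11 S1=7 S2=20 S3=16 S4=-9 blocked=[4]
Op 8: conn=1 S1=7 S2=20 S3=16 S4=-19 blocked=[4]
Op 9: conn=1 S1=7 S2=29 S3=16 S4=-19 blocked=[4]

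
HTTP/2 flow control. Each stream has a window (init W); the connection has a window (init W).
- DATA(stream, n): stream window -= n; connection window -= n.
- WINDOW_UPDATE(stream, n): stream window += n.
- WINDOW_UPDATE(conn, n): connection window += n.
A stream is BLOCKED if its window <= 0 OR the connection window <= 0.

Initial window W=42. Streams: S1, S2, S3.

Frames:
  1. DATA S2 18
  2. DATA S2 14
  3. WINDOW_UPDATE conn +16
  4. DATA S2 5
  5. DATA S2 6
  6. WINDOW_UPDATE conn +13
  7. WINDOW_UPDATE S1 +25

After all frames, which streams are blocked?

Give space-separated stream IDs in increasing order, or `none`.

Answer: S2

Derivation:
Op 1: conn=24 S1=42 S2=24 S3=42 blocked=[]
Op 2: conn=10 S1=42 S2=10 S3=42 blocked=[]
Op 3: conn=26 S1=42 S2=10 S3=42 blocked=[]
Op 4: conn=21 S1=42 S2=5 S3=42 blocked=[]
Op 5: conn=15 S1=42 S2=-1 S3=42 blocked=[2]
Op 6: conn=28 S1=42 S2=-1 S3=42 blocked=[2]
Op 7: conn=28 S1=67 S2=-1 S3=42 blocked=[2]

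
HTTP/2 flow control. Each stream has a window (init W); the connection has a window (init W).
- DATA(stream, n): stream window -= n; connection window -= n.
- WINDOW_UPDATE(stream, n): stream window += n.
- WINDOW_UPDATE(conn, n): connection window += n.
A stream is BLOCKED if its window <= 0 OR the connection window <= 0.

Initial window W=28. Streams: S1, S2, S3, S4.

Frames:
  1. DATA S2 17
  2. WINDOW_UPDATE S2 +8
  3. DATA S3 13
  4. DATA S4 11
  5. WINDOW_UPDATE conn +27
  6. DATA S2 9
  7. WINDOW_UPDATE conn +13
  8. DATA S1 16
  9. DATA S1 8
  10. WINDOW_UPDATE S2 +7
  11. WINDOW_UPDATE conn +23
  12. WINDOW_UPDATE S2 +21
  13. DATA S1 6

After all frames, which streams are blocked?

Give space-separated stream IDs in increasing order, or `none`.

Op 1: conn=11 S1=28 S2=11 S3=28 S4=28 blocked=[]
Op 2: conn=11 S1=28 S2=19 S3=28 S4=28 blocked=[]
Op 3: conn=-2 S1=28 S2=19 S3=15 S4=28 blocked=[1, 2, 3, 4]
Op 4: conn=-13 S1=28 S2=19 S3=15 S4=17 blocked=[1, 2, 3, 4]
Op 5: conn=14 S1=28 S2=19 S3=15 S4=17 blocked=[]
Op 6: conn=5 S1=28 S2=10 S3=15 S4=17 blocked=[]
Op 7: conn=18 S1=28 S2=10 S3=15 S4=17 blocked=[]
Op 8: conn=2 S1=12 S2=10 S3=15 S4=17 blocked=[]
Op 9: conn=-6 S1=4 S2=10 S3=15 S4=17 blocked=[1, 2, 3, 4]
Op 10: conn=-6 S1=4 S2=17 S3=15 S4=17 blocked=[1, 2, 3, 4]
Op 11: conn=17 S1=4 S2=17 S3=15 S4=17 blocked=[]
Op 12: conn=17 S1=4 S2=38 S3=15 S4=17 blocked=[]
Op 13: conn=11 S1=-2 S2=38 S3=15 S4=17 blocked=[1]

Answer: S1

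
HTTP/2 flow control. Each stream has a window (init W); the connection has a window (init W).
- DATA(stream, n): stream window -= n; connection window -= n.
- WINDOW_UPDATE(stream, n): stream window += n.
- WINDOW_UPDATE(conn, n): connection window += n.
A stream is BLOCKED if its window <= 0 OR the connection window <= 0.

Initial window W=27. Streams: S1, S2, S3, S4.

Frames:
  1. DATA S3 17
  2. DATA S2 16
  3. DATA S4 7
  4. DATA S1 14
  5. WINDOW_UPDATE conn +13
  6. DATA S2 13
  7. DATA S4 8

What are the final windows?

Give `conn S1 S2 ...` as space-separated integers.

Op 1: conn=10 S1=27 S2=27 S3=10 S4=27 blocked=[]
Op 2: conn=-6 S1=27 S2=11 S3=10 S4=27 blocked=[1, 2, 3, 4]
Op 3: conn=-13 S1=27 S2=11 S3=10 S4=20 blocked=[1, 2, 3, 4]
Op 4: conn=-27 S1=13 S2=11 S3=10 S4=20 blocked=[1, 2, 3, 4]
Op 5: conn=-14 S1=13 S2=11 S3=10 S4=20 blocked=[1, 2, 3, 4]
Op 6: conn=-27 S1=13 S2=-2 S3=10 S4=20 blocked=[1, 2, 3, 4]
Op 7: conn=-35 S1=13 S2=-2 S3=10 S4=12 blocked=[1, 2, 3, 4]

Answer: -35 13 -2 10 12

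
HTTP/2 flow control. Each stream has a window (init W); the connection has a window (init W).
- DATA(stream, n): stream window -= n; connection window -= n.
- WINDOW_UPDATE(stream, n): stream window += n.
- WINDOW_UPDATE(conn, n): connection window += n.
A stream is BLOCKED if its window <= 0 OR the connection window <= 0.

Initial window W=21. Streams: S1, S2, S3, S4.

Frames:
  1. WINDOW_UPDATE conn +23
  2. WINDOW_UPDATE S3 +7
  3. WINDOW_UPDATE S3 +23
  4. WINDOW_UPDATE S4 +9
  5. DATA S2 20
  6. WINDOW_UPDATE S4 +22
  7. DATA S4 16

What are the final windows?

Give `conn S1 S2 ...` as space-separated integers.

Answer: 8 21 1 51 36

Derivation:
Op 1: conn=44 S1=21 S2=21 S3=21 S4=21 blocked=[]
Op 2: conn=44 S1=21 S2=21 S3=28 S4=21 blocked=[]
Op 3: conn=44 S1=21 S2=21 S3=51 S4=21 blocked=[]
Op 4: conn=44 S1=21 S2=21 S3=51 S4=30 blocked=[]
Op 5: conn=24 S1=21 S2=1 S3=51 S4=30 blocked=[]
Op 6: conn=24 S1=21 S2=1 S3=51 S4=52 blocked=[]
Op 7: conn=8 S1=21 S2=1 S3=51 S4=36 blocked=[]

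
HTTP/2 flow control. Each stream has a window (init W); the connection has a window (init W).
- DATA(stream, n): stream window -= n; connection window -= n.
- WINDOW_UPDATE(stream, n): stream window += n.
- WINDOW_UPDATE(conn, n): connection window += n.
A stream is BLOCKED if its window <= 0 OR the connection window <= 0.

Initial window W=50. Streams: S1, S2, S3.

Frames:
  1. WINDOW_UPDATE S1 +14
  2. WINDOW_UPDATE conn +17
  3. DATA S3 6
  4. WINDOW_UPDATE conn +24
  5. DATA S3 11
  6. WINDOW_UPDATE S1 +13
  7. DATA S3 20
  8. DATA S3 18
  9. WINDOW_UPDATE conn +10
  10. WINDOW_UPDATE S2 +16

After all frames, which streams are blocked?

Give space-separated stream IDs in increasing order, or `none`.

Op 1: conn=50 S1=64 S2=50 S3=50 blocked=[]
Op 2: conn=67 S1=64 S2=50 S3=50 blocked=[]
Op 3: conn=61 S1=64 S2=50 S3=44 blocked=[]
Op 4: conn=85 S1=64 S2=50 S3=44 blocked=[]
Op 5: conn=74 S1=64 S2=50 S3=33 blocked=[]
Op 6: conn=74 S1=77 S2=50 S3=33 blocked=[]
Op 7: conn=54 S1=77 S2=50 S3=13 blocked=[]
Op 8: conn=36 S1=77 S2=50 S3=-5 blocked=[3]
Op 9: conn=46 S1=77 S2=50 S3=-5 blocked=[3]
Op 10: conn=46 S1=77 S2=66 S3=-5 blocked=[3]

Answer: S3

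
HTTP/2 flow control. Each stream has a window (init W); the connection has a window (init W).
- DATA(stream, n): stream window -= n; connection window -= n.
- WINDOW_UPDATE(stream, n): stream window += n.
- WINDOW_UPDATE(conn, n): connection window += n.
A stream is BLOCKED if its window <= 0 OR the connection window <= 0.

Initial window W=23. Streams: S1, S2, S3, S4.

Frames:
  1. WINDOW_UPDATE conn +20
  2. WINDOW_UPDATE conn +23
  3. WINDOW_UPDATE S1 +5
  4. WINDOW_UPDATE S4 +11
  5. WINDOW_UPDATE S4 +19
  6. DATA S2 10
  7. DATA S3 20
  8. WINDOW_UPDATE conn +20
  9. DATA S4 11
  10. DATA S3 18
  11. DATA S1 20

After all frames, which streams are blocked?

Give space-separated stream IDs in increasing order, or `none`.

Op 1: conn=43 S1=23 S2=23 S3=23 S4=23 blocked=[]
Op 2: conn=66 S1=23 S2=23 S3=23 S4=23 blocked=[]
Op 3: conn=66 S1=28 S2=23 S3=23 S4=23 blocked=[]
Op 4: conn=66 S1=28 S2=23 S3=23 S4=34 blocked=[]
Op 5: conn=66 S1=28 S2=23 S3=23 S4=53 blocked=[]
Op 6: conn=56 S1=28 S2=13 S3=23 S4=53 blocked=[]
Op 7: conn=36 S1=28 S2=13 S3=3 S4=53 blocked=[]
Op 8: conn=56 S1=28 S2=13 S3=3 S4=53 blocked=[]
Op 9: conn=45 S1=28 S2=13 S3=3 S4=42 blocked=[]
Op 10: conn=27 S1=28 S2=13 S3=-15 S4=42 blocked=[3]
Op 11: conn=7 S1=8 S2=13 S3=-15 S4=42 blocked=[3]

Answer: S3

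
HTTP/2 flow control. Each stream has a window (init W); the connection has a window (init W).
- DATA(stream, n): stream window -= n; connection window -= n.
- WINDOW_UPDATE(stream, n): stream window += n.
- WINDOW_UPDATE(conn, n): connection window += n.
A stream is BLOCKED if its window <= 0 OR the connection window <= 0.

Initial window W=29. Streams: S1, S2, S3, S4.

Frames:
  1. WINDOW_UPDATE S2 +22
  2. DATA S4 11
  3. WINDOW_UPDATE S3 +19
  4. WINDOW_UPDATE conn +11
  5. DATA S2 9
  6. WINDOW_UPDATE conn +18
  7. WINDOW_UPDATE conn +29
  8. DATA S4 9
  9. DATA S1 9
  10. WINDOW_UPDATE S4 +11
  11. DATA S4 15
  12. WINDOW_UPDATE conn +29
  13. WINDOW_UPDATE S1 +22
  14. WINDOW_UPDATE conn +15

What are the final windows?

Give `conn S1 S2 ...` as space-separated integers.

Answer: 78 42 42 48 5

Derivation:
Op 1: conn=29 S1=29 S2=51 S3=29 S4=29 blocked=[]
Op 2: conn=18 S1=29 S2=51 S3=29 S4=18 blocked=[]
Op 3: conn=18 S1=29 S2=51 S3=48 S4=18 blocked=[]
Op 4: conn=29 S1=29 S2=51 S3=48 S4=18 blocked=[]
Op 5: conn=20 S1=29 S2=42 S3=48 S4=18 blocked=[]
Op 6: conn=38 S1=29 S2=42 S3=48 S4=18 blocked=[]
Op 7: conn=67 S1=29 S2=42 S3=48 S4=18 blocked=[]
Op 8: conn=58 S1=29 S2=42 S3=48 S4=9 blocked=[]
Op 9: conn=49 S1=20 S2=42 S3=48 S4=9 blocked=[]
Op 10: conn=49 S1=20 S2=42 S3=48 S4=20 blocked=[]
Op 11: conn=34 S1=20 S2=42 S3=48 S4=5 blocked=[]
Op 12: conn=63 S1=20 S2=42 S3=48 S4=5 blocked=[]
Op 13: conn=63 S1=42 S2=42 S3=48 S4=5 blocked=[]
Op 14: conn=78 S1=42 S2=42 S3=48 S4=5 blocked=[]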